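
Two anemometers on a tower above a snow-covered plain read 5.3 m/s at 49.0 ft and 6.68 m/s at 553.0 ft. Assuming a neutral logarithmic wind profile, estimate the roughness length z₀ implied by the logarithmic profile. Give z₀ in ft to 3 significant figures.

z₀ ≈ 0.00445 ft

Log law: V(z) ∝ ln(z/z₀). With r = V₁/V₂ = 5.3/6.68 = 0.79341,
r · ln(z₂/z₀) = ln(z₁/z₀) ⇒ ln z₀ = (ln z₁ − r·ln z₂)/(1 − r)
ln z₀ = (3.89182 − 0.79341×6.31536) / 0.20659 = -5.4160
z₀ = exp(-5.4160) = 0.004445 ft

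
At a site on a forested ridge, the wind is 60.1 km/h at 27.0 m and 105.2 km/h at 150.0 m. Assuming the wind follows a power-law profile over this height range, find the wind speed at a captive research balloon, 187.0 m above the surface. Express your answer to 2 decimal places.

First find α: α = ln(V₂/V₁)/ln(z₂/z₁) = ln(105.2/60.1)/ln(150.0/27.0) = 0.55985/1.71480 = 0.3265
Extrapolate from 150.0 m to 187.0 m: V₃ = 105.2 × (187.0/150.0)^0.3265 = 105.2 × 1.0746 = 113.0516 km/h

113.05 km/h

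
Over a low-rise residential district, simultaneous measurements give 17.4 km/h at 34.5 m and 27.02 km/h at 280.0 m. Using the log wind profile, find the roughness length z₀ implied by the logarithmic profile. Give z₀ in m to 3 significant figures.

z₀ ≈ 0.782 m

Log law: V(z) ∝ ln(z/z₀). With r = V₁/V₂ = 17.4/27.02 = 0.64397,
r · ln(z₂/z₀) = ln(z₁/z₀) ⇒ ln z₀ = (ln z₁ − r·ln z₂)/(1 − r)
ln z₀ = (3.54096 − 0.64397×5.63479) / 0.35603 = -0.2462
z₀ = exp(-0.2462) = 0.7818 m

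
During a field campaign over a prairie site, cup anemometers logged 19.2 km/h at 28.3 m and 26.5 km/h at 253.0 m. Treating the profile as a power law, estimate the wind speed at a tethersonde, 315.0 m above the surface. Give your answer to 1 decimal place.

27.4 km/h

First find α: α = ln(V₂/V₁)/ln(z₂/z₁) = ln(26.5/19.2)/ln(253.0/28.3) = 0.32223/2.19053 = 0.1471
Extrapolate from 253.0 m to 315.0 m: V₃ = 26.5 × (315.0/253.0)^0.1471 = 26.5 × 1.0328 = 27.3684 km/h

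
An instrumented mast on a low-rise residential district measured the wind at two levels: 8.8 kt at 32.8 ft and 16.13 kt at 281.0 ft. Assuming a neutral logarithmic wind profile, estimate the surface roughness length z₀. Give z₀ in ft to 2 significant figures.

z₀ ≈ 2.5 ft

Log law: V(z) ∝ ln(z/z₀). With r = V₁/V₂ = 8.8/16.13 = 0.54557,
r · ln(z₂/z₀) = ln(z₁/z₀) ⇒ ln z₀ = (ln z₁ − r·ln z₂)/(1 − r)
ln z₀ = (3.49043 − 0.54557×5.63835) / 0.45443 = 0.9117
z₀ = exp(0.9117) = 2.489 ft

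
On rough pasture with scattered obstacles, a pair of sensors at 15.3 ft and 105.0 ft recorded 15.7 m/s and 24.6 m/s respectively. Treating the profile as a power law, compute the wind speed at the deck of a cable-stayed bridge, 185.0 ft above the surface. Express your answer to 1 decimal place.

28.1 m/s

First find α: α = ln(V₂/V₁)/ln(z₂/z₁) = ln(24.6/15.7)/ln(105.0/15.3) = 0.44909/1.92611 = 0.2332
Extrapolate from 105.0 ft to 185.0 ft: V₃ = 24.6 × (185.0/105.0)^0.2332 = 24.6 × 1.1412 = 28.0729 m/s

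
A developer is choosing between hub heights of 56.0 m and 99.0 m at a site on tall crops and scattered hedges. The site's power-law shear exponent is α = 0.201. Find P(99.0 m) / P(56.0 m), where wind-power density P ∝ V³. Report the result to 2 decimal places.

Speed ratio: V_B/V_A = (z_B/z_A)^α = (99.0/56.0)^0.201 = (1.7679)^0.201 = 1.12134
Power-density ratio: P_B/P_A = (V_B/V_A)³ = (1.12134)³ = 1.40997

1.41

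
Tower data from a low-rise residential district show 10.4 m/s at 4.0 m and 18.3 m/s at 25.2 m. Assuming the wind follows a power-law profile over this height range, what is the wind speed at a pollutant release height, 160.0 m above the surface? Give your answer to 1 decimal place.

32.3 m/s

First find α: α = ln(V₂/V₁)/ln(z₂/z₁) = ln(18.3/10.4)/ln(25.2/4.0) = 0.56510/1.84055 = 0.3070
Extrapolate from 25.2 m to 160.0 m: V₃ = 18.3 × (160.0/25.2)^0.3070 = 18.3 × 1.7638 = 32.2780 m/s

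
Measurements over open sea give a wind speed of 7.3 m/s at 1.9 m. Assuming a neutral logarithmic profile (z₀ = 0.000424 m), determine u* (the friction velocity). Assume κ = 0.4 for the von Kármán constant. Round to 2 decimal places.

u* ≈ 0.35 m/s

Log law: V(z) = (u*/κ) · ln(z/z₀) ⇒ u* = κ · V / ln(z/z₀)
u* = 0.4 × 7.3 / ln(1.9/0.000424) = 0.4 × 7.3 / 8.4076
   = 2.9200 / 8.4076 = 0.3473 m/s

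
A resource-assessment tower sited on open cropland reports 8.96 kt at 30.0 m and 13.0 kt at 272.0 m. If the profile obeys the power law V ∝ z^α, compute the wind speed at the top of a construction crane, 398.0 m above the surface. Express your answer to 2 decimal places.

First find α: α = ln(V₂/V₁)/ln(z₂/z₁) = ln(13.0/8.96)/ln(272.0/30.0) = 0.37218/2.20460 = 0.1688
Extrapolate from 272.0 m to 398.0 m: V₃ = 13.0 × (398.0/272.0)^0.1688 = 13.0 × 1.0664 = 13.8628 kt

13.86 kt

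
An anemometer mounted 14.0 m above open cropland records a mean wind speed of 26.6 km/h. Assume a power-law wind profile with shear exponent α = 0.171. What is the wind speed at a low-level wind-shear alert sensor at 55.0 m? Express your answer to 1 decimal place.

Power-law profile: V₂ = V₁ · (z₂/z₁)^α
V₂ = 26.6 × (55.0/14.0)^0.171 = 26.6 × (3.9286)^0.171
    = 26.6 × 1.2636 = 33.6121 km/h

33.6 km/h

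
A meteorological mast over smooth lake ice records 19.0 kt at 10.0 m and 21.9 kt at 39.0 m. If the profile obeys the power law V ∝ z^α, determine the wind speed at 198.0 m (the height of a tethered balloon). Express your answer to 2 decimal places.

First find α: α = ln(V₂/V₁)/ln(z₂/z₁) = ln(21.9/19.0)/ln(39.0/10.0) = 0.14205/1.36098 = 0.1044
Extrapolate from 39.0 m to 198.0 m: V₃ = 21.9 × (198.0/39.0)^0.1044 = 21.9 × 1.1848 = 25.9471 kt

25.95 kt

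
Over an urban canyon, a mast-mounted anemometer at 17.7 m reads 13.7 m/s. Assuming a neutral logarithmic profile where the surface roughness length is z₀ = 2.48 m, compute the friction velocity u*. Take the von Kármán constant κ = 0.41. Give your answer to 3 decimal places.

Log law: V(z) = (u*/κ) · ln(z/z₀) ⇒ u* = κ · V / ln(z/z₀)
u* = 0.41 × 13.7 / ln(17.7/2.48) = 0.41 × 13.7 / 1.9653
   = 5.6170 / 1.9653 = 2.8581 m/s

u* ≈ 2.858 m/s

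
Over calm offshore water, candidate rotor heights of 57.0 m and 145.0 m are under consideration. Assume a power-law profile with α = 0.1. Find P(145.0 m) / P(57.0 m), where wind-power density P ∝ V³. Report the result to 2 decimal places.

1.32

Speed ratio: V_B/V_A = (z_B/z_A)^α = (145.0/57.0)^0.1 = (2.5439)^0.1 = 1.09787
Power-density ratio: P_B/P_A = (V_B/V_A)³ = (1.09787)³ = 1.32327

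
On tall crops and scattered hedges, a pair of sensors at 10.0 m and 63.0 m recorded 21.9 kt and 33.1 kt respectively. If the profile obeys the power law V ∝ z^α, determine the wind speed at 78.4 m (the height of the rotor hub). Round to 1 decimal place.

34.8 kt

First find α: α = ln(V₂/V₁)/ln(z₂/z₁) = ln(33.1/21.9)/ln(63.0/10.0) = 0.41305/1.84055 = 0.2244
Extrapolate from 63.0 m to 78.4 m: V₃ = 33.1 × (78.4/63.0)^0.2244 = 33.1 × 1.0503 = 34.7650 kt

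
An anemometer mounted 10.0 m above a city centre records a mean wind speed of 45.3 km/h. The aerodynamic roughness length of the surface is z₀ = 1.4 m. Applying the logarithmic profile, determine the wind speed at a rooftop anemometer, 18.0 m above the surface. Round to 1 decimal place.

58.8 km/h

Log law: V(z) ∝ ln(z/z₀), so V₂/V₁ = ln(z₂/z₀) / ln(z₁/z₀).
ln(18.0/1.4) = 2.5539, ln(10.0/1.4) = 1.9661
V₂ = 45.3 × 2.5539/1.9661 = 45.3 × 1.2990 = 58.8428 km/h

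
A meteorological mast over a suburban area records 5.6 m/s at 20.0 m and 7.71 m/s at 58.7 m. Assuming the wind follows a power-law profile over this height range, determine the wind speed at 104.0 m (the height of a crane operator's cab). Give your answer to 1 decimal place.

First find α: α = ln(V₂/V₁)/ln(z₂/z₁) = ln(7.71/5.6)/ln(58.7/20.0) = 0.31975/1.07671 = 0.2970
Extrapolate from 58.7 m to 104.0 m: V₃ = 7.71 × (104.0/58.7)^0.2970 = 7.71 × 1.1851 = 9.1374 m/s

9.1 m/s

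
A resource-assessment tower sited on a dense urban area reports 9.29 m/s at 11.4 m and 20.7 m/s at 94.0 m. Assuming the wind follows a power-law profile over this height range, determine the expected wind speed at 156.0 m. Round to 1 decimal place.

25.1 m/s

First find α: α = ln(V₂/V₁)/ln(z₂/z₁) = ln(20.7/9.29)/ln(94.0/11.4) = 0.80120/2.10968 = 0.3798
Extrapolate from 94.0 m to 156.0 m: V₃ = 20.7 × (156.0/94.0)^0.3798 = 20.7 × 1.2121 = 25.0910 m/s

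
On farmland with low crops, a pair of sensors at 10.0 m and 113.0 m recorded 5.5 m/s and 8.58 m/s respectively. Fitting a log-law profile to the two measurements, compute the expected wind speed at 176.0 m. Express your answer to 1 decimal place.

Log law: V ∝ ln(z/z₀). From the pair, with r = V₁/V₂ = 0.64103,
ln z₀ = (ln z₁ − r·ln z₂)/(1 − r) = (2.3026 − 0.64103×4.7274)/0.35897 = -2.0274 → z₀ = 0.1317 m
V₃ = V₁ · ln(z₃/z₀)/ln(z₁/z₀) = 5.5 × 7.1979/4.3300 = 9.1428 m/s

9.1 m/s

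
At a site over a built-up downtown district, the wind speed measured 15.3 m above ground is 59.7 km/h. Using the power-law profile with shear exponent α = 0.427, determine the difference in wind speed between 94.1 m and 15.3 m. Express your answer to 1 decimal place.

70.0 km/h

Power law: V₂ = V₁ · (z₂/z₁)^α = 59.7 × (6.1503)^0.427 = 129.6683 km/h
ΔV = 129.6683 − 59.7 = 69.9683 km/h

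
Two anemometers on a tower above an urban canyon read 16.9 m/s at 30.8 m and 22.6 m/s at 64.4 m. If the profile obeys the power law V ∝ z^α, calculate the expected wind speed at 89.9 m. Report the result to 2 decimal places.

First find α: α = ln(V₂/V₁)/ln(z₂/z₁) = ln(22.6/16.9)/ln(64.4/30.8) = 0.29064/0.73760 = 0.3940
Extrapolate from 64.4 m to 89.9 m: V₃ = 22.6 × (89.9/64.4)^0.3940 = 22.6 × 1.1405 = 25.7747 m/s

25.77 m/s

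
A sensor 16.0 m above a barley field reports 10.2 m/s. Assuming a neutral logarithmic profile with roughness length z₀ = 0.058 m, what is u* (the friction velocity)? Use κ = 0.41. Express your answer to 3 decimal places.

u* ≈ 0.744 m/s

Log law: V(z) = (u*/κ) · ln(z/z₀) ⇒ u* = κ · V / ln(z/z₀)
u* = 0.41 × 10.2 / ln(16.0/0.058) = 0.41 × 10.2 / 5.6199
   = 4.1820 / 5.6199 = 0.7441 m/s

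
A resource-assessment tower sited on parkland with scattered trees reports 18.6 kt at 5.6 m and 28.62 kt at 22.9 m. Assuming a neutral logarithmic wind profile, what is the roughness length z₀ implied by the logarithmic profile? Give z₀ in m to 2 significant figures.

z₀ ≈ 0.41 m

Log law: V(z) ∝ ln(z/z₀). With r = V₁/V₂ = 18.6/28.62 = 0.64990,
r · ln(z₂/z₀) = ln(z₁/z₀) ⇒ ln z₀ = (ln z₁ − r·ln z₂)/(1 − r)
ln z₀ = (1.72277 − 0.64990×3.13114) / 0.35010 = -0.8916
z₀ = exp(-0.8916) = 0.4100 m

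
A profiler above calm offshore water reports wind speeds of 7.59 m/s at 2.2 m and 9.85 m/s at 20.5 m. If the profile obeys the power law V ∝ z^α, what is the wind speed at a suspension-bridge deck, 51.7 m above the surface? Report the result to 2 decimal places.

10.97 m/s

First find α: α = ln(V₂/V₁)/ln(z₂/z₁) = ln(9.85/7.59)/ln(20.5/2.2) = 0.26064/2.23197 = 0.1168
Extrapolate from 20.5 m to 51.7 m: V₃ = 9.85 × (51.7/20.5)^0.1168 = 9.85 × 1.1141 = 10.9736 m/s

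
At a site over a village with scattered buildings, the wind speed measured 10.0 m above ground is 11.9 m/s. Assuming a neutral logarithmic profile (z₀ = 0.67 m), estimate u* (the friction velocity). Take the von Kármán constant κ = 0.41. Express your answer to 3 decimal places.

Log law: V(z) = (u*/κ) · ln(z/z₀) ⇒ u* = κ · V / ln(z/z₀)
u* = 0.41 × 11.9 / ln(10.0/0.67) = 0.41 × 11.9 / 2.7031
   = 4.8790 / 2.7031 = 1.8050 m/s

u* ≈ 1.805 m/s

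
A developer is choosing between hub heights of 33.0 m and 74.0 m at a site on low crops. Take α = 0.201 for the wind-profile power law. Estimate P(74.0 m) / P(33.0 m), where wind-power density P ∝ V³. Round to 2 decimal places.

Speed ratio: V_B/V_A = (z_B/z_A)^α = (74.0/33.0)^0.201 = (2.2424)^0.201 = 1.17624
Power-density ratio: P_B/P_A = (V_B/V_A)³ = (1.17624)³ = 1.62736

1.63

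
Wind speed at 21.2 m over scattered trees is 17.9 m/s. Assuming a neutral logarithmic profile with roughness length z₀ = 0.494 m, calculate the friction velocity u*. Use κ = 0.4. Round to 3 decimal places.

u* ≈ 1.905 m/s

Log law: V(z) = (u*/κ) · ln(z/z₀) ⇒ u* = κ · V / ln(z/z₀)
u* = 0.4 × 17.9 / ln(21.2/0.494) = 0.4 × 17.9 / 3.7592
   = 7.1600 / 3.7592 = 1.9046 m/s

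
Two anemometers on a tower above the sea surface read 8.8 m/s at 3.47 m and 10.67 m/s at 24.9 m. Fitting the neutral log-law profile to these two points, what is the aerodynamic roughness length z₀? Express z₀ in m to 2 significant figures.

Log law: V(z) ∝ ln(z/z₀). With r = V₁/V₂ = 8.8/10.67 = 0.82474,
r · ln(z₂/z₀) = ln(z₁/z₀) ⇒ ln z₀ = (ln z₁ − r·ln z₂)/(1 − r)
ln z₀ = (1.24415 − 0.82474×3.21487) / 0.17526 = -8.0298
z₀ = exp(-8.0298) = 0.0003256 m

z₀ ≈ 0.00033 m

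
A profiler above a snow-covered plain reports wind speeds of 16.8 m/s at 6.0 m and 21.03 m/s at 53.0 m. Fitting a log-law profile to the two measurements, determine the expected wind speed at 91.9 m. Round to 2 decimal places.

22.10 m/s

Log law: V ∝ ln(z/z₀). From the pair, with r = V₁/V₂ = 0.79886,
ln z₀ = (ln z₁ − r·ln z₂)/(1 − r) = (1.7918 − 0.79886×3.9703)/0.20114 = -6.8606 → z₀ = 0.001048 m
V₃ = V₁ · ln(z₃/z₀)/ln(z₁/z₀) = 16.8 × 11.3813/8.6523 = 22.0987 m/s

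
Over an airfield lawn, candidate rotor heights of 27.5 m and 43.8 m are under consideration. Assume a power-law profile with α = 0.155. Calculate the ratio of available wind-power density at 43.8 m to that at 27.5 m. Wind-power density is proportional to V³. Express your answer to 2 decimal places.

Speed ratio: V_B/V_A = (z_B/z_A)^α = (43.8/27.5)^0.155 = (1.5927)^0.155 = 1.07481
Power-density ratio: P_B/P_A = (V_B/V_A)³ = (1.07481)³ = 1.24164

1.24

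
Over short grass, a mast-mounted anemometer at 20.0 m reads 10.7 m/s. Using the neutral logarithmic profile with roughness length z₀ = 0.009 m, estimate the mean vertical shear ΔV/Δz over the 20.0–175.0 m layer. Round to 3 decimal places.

0.019 m/s/m

Log law: V₂ = V₁ · ln(z₂/z₀)/ln(z₁/z₀) = 10.7 × 9.8753/7.7063 = 13.7117 m/s
ΔV/Δz = (13.7117 − 10.7)/(175.0 − 20.0) = 3.0117/155.0000 = 0.01943 m/s/m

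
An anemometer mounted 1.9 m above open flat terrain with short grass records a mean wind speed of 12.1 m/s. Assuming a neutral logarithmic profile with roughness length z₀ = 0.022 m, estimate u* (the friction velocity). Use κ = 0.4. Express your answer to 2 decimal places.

Log law: V(z) = (u*/κ) · ln(z/z₀) ⇒ u* = κ · V / ln(z/z₀)
u* = 0.4 × 12.1 / ln(1.9/0.022) = 0.4 × 12.1 / 4.4586
   = 4.8400 / 4.4586 = 1.0856 m/s

u* ≈ 1.09 m/s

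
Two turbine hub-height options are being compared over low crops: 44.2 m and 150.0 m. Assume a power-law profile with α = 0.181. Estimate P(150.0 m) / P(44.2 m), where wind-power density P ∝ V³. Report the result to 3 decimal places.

1.942

Speed ratio: V_B/V_A = (z_B/z_A)^α = (150.0/44.2)^0.181 = (3.3937)^0.181 = 1.24753
Power-density ratio: P_B/P_A = (V_B/V_A)³ = (1.24753)³ = 1.94157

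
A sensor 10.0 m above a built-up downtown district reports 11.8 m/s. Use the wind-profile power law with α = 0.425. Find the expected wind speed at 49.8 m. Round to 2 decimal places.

23.35 m/s

Power-law profile: V₂ = V₁ · (z₂/z₁)^α
V₂ = 11.8 × (49.8/10.0)^0.425 = 11.8 × (4.9800)^0.425
    = 11.8 × 1.9784 = 23.3456 m/s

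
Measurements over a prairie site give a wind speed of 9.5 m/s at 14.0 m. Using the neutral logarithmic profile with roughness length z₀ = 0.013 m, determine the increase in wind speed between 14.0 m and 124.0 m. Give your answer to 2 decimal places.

Log law: V₂ = V₁ · ln(z₂/z₀)/ln(z₁/z₀) = 9.5 × 9.1631/6.9819 = 12.4679 m/s
ΔV = 12.4679 − 9.5 = 2.9679 m/s

2.97 m/s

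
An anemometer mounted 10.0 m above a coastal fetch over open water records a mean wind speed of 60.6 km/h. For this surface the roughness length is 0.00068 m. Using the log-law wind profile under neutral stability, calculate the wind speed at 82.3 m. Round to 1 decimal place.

Log law: V(z) ∝ ln(z/z₀), so V₂/V₁ = ln(z₂/z₀) / ln(z₁/z₀).
ln(82.3/0.00068) = 11.7038, ln(10.0/0.00068) = 9.5960
V₂ = 60.6 × 11.7038/9.5960 = 60.6 × 1.2197 = 73.9109 km/h

73.9 km/h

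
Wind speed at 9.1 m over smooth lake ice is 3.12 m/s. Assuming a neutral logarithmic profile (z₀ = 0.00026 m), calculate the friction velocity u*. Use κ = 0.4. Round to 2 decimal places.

u* ≈ 0.12 m/s

Log law: V(z) = (u*/κ) · ln(z/z₀) ⇒ u* = κ · V / ln(z/z₀)
u* = 0.4 × 3.12 / ln(9.1/0.00026) = 0.4 × 3.12 / 10.4631
   = 1.2480 / 10.4631 = 0.1193 m/s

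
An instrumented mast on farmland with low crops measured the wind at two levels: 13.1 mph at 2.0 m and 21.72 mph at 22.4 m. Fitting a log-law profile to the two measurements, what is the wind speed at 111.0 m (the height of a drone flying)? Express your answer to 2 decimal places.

Log law: V ∝ ln(z/z₀). From the pair, with r = V₁/V₂ = 0.60313,
ln z₀ = (ln z₁ − r·ln z₂)/(1 − r) = (0.6931 − 0.60313×3.1091)/0.39687 = -2.9784 → z₀ = 0.05088 m
V₃ = V₁ · ln(z₃/z₀)/ln(z₁/z₀) = 13.1 × 7.6879/3.6715 = 27.4305 mph

27.43 mph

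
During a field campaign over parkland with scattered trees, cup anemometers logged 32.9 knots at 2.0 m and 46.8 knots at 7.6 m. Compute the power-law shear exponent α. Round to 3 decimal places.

Power law: V₂/V₁ = (z₂/z₁)^α ⇒ α = ln(V₂/V₁) / ln(z₂/z₁)
α = ln(46.8/32.9) / ln(7.6/2.0) = ln(1.4225) / ln(3.8000)
  = 0.35241 / 1.33500 = 0.26398

α ≈ 0.264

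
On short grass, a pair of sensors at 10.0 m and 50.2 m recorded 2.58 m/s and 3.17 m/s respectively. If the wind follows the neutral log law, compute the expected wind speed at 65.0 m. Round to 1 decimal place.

3.3 m/s

Log law: V ∝ ln(z/z₀). From the pair, with r = V₁/V₂ = 0.81388,
ln z₀ = (ln z₁ − r·ln z₂)/(1 − r) = (2.3026 − 0.81388×3.9160)/0.18612 = -4.7528 → z₀ = 0.008628 m
V₃ = V₁ · ln(z₃/z₀)/ln(z₁/z₀) = 2.58 × 8.9271/7.0553 = 3.2645 m/s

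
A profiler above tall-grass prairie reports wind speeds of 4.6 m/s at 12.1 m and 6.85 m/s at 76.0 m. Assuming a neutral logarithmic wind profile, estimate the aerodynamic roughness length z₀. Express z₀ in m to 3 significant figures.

Log law: V(z) ∝ ln(z/z₀). With r = V₁/V₂ = 4.6/6.85 = 0.67153,
r · ln(z₂/z₀) = ln(z₁/z₀) ⇒ ln z₀ = (ln z₁ − r·ln z₂)/(1 − r)
ln z₀ = (2.49321 − 0.67153×4.33073) / 0.32847 = -1.2635
z₀ = exp(-1.2635) = 0.2827 m

z₀ ≈ 0.283 m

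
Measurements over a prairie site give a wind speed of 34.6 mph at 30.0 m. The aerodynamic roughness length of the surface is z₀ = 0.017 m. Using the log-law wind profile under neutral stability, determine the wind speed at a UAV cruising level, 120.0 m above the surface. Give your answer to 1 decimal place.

Log law: V(z) ∝ ln(z/z₀), so V₂/V₁ = ln(z₂/z₀) / ln(z₁/z₀).
ln(120.0/0.017) = 8.8620, ln(30.0/0.017) = 7.4757
V₂ = 34.6 × 8.8620/7.4757 = 34.6 × 1.1854 = 41.0162 mph

41.0 mph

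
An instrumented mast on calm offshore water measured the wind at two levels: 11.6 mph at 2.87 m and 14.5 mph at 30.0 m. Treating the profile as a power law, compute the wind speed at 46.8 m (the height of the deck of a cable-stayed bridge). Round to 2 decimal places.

15.13 mph

First find α: α = ln(V₂/V₁)/ln(z₂/z₁) = ln(14.5/11.6)/ln(30.0/2.87) = 0.22314/2.34689 = 0.0951
Extrapolate from 30.0 m to 46.8 m: V₃ = 14.5 × (46.8/30.0)^0.0951 = 14.5 × 1.0432 = 15.1262 mph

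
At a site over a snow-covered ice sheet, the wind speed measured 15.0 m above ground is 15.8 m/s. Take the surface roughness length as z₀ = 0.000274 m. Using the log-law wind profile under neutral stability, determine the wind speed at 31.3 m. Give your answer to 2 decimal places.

Log law: V(z) ∝ ln(z/z₀), so V₂/V₁ = ln(z₂/z₀) / ln(z₁/z₀).
ln(31.3/0.000274) = 11.6460, ln(15.0/0.000274) = 10.9104
V₂ = 15.8 × 11.6460/10.9104 = 15.8 × 1.0674 = 16.8652 m/s

16.87 m/s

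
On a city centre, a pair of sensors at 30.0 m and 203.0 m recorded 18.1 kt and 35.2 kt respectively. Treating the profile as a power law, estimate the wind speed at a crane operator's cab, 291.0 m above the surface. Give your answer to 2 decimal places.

39.90 kt

First find α: α = ln(V₂/V₁)/ln(z₂/z₁) = ln(35.2/18.1)/ln(203.0/30.0) = 0.66513/1.91201 = 0.3479
Extrapolate from 203.0 m to 291.0 m: V₃ = 35.2 × (291.0/203.0)^0.3479 = 35.2 × 1.1335 = 39.8978 kt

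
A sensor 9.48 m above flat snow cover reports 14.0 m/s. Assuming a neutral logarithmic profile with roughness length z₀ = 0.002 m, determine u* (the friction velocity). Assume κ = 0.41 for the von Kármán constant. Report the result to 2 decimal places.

u* ≈ 0.68 m/s

Log law: V(z) = (u*/κ) · ln(z/z₀) ⇒ u* = κ · V / ln(z/z₀)
u* = 0.41 × 14.0 / ln(9.48/0.002) = 0.41 × 14.0 / 8.4638
   = 5.7400 / 8.4638 = 0.6782 m/s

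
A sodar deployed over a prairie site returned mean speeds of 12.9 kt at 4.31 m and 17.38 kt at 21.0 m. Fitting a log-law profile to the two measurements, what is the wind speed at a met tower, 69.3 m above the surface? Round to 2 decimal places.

Log law: V ∝ ln(z/z₀). From the pair, with r = V₁/V₂ = 0.74223,
ln z₀ = (ln z₁ − r·ln z₂)/(1 − r) = (1.4609 − 0.74223×3.0445)/0.25777 = -3.0989 → z₀ = 0.04510 m
V₃ = V₁ · ln(z₃/z₀)/ln(z₁/z₀) = 12.9 × 7.3374/4.5599 = 20.7576 kt

20.76 kt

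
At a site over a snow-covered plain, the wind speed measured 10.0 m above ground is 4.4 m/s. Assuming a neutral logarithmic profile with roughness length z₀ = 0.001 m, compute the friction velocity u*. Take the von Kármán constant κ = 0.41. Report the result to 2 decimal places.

u* ≈ 0.20 m/s

Log law: V(z) = (u*/κ) · ln(z/z₀) ⇒ u* = κ · V / ln(z/z₀)
u* = 0.41 × 4.4 / ln(10.0/0.001) = 0.41 × 4.4 / 9.2103
   = 1.8040 / 9.2103 = 0.1959 m/s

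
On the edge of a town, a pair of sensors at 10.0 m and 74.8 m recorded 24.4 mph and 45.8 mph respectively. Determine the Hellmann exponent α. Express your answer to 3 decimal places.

Power law: V₂/V₁ = (z₂/z₁)^α ⇒ α = ln(V₂/V₁) / ln(z₂/z₁)
α = ln(45.8/24.4) / ln(74.8/10.0) = ln(1.8770) / ln(7.4800)
  = 0.62970 / 2.01223 = 0.31294

α ≈ 0.313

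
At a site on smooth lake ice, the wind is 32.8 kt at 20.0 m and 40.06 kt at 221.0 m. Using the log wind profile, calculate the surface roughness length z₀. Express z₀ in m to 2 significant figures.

Log law: V(z) ∝ ln(z/z₀). With r = V₁/V₂ = 32.8/40.06 = 0.81877,
r · ln(z₂/z₀) = ln(z₁/z₀) ⇒ ln z₀ = (ln z₁ − r·ln z₂)/(1 − r)
ln z₀ = (2.99573 − 0.81877×5.39816) / 0.18123 = -7.8582
z₀ = exp(-7.8582) = 0.0003866 m

z₀ ≈ 0.00039 m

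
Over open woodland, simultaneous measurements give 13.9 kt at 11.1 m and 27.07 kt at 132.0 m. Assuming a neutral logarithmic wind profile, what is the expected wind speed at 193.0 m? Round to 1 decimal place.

Log law: V ∝ ln(z/z₀). From the pair, with r = V₁/V₂ = 0.51348,
ln z₀ = (ln z₁ − r·ln z₂)/(1 − r) = (2.4069 − 0.51348×4.8828)/0.48652 = -0.2061 → z₀ = 0.8137 m
V₃ = V₁ · ln(z₃/z₀)/ln(z₁/z₀) = 13.9 × 5.4688/2.6131 = 29.0908 kt

29.1 kt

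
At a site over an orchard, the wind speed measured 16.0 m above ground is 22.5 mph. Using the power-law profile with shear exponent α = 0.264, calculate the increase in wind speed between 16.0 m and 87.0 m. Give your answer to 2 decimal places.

Power law: V₂ = V₁ · (z₂/z₁)^α = 22.5 × (5.4375)^0.264 = 35.1826 mph
ΔV = 35.1826 − 22.5 = 12.6826 mph

12.68 mph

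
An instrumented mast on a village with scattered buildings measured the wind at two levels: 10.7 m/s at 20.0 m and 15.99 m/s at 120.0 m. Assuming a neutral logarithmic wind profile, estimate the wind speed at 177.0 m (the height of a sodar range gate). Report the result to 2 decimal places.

17.14 m/s

Log law: V ∝ ln(z/z₀). From the pair, with r = V₁/V₂ = 0.66917,
ln z₀ = (ln z₁ − r·ln z₂)/(1 − r) = (2.9957 − 0.66917×4.7875)/0.33083 = -0.6284 → z₀ = 0.5334 m
V₃ = V₁ · ln(z₃/z₀)/ln(z₁/z₀) = 10.7 × 5.8046/3.6242 = 17.1375 m/s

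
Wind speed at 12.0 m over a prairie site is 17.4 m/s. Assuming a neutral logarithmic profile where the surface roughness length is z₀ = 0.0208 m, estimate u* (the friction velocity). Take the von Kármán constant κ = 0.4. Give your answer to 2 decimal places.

Log law: V(z) = (u*/κ) · ln(z/z₀) ⇒ u* = κ · V / ln(z/z₀)
u* = 0.4 × 17.4 / ln(12.0/0.0208) = 0.4 × 17.4 / 6.3577
   = 6.9600 / 6.3577 = 1.0947 m/s

u* ≈ 1.09 m/s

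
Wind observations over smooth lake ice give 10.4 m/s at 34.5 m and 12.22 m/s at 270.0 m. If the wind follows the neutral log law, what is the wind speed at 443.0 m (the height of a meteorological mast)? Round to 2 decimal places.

Log law: V ∝ ln(z/z₀). From the pair, with r = V₁/V₂ = 0.85106,
ln z₀ = (ln z₁ − r·ln z₂)/(1 − r) = (3.5410 − 0.85106×5.5984)/0.14894 = -8.2160 → z₀ = 0.0002703 m
V₃ = V₁ · ln(z₃/z₀)/ln(z₁/z₀) = 10.4 × 14.3095/11.7569 = 12.6580 m/s

12.66 m/s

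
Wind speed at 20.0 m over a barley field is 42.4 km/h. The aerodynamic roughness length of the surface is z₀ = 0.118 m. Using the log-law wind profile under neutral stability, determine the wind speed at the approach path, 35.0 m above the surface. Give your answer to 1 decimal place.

47.0 km/h

Log law: V(z) ∝ ln(z/z₀), so V₂/V₁ = ln(z₂/z₀) / ln(z₁/z₀).
ln(35.0/0.118) = 5.6924, ln(20.0/0.118) = 5.1328
V₂ = 42.4 × 5.6924/5.1328 = 42.4 × 1.1090 = 47.0228 km/h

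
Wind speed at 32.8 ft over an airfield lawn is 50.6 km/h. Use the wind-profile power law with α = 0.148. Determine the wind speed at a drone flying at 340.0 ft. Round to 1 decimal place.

Power-law profile: V₂ = V₁ · (z₂/z₁)^α
V₂ = 50.6 × (340.0/32.8)^0.148 = 50.6 × (10.3659)^0.148
    = 50.6 × 1.4135 = 71.5254 km/h

71.5 km/h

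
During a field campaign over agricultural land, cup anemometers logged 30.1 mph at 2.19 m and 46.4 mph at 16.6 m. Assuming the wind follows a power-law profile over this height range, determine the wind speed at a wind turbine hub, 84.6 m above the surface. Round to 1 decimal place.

65.7 mph

First find α: α = ln(V₂/V₁)/ln(z₂/z₁) = ln(46.4/30.1)/ln(16.6/2.19) = 0.43277/2.02550 = 0.2137
Extrapolate from 16.6 m to 84.6 m: V₃ = 46.4 × (84.6/16.6)^0.2137 = 46.4 × 1.4162 = 65.7103 mph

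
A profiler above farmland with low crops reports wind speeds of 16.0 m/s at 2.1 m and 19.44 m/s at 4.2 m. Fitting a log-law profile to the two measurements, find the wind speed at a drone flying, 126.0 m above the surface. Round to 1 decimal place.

36.3 m/s

Log law: V ∝ ln(z/z₀). From the pair, with r = V₁/V₂ = 0.82305,
ln z₀ = (ln z₁ − r·ln z₂)/(1 − r) = (0.7419 − 0.82305×1.4351)/0.17695 = -2.4820 → z₀ = 0.08358 m
V₃ = V₁ · ln(z₃/z₀)/ln(z₁/z₀) = 16.0 × 7.3183/3.2239 = 36.3197 m/s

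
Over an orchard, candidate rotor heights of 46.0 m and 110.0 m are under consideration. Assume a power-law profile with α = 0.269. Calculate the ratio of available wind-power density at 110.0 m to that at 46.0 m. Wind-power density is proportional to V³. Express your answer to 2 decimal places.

2.02

Speed ratio: V_B/V_A = (z_B/z_A)^α = (110.0/46.0)^0.269 = (2.3913)^0.269 = 1.26431
Power-density ratio: P_B/P_A = (V_B/V_A)³ = (1.26431)³ = 2.02096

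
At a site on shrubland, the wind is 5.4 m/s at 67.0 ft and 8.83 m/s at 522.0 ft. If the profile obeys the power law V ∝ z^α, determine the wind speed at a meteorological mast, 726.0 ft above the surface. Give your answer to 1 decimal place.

First find α: α = ln(V₂/V₁)/ln(z₂/z₁) = ln(8.83/5.4)/ln(522.0/67.0) = 0.49176/2.05297 = 0.2395
Extrapolate from 522.0 ft to 726.0 ft: V₃ = 8.83 × (726.0/522.0)^0.2395 = 8.83 × 1.0822 = 9.5560 m/s

9.6 m/s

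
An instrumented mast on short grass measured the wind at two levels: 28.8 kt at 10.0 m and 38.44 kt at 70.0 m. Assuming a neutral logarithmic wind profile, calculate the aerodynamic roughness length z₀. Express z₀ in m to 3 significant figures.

z₀ ≈ 0.0299 m

Log law: V(z) ∝ ln(z/z₀). With r = V₁/V₂ = 28.8/38.44 = 0.74922,
r · ln(z₂/z₀) = ln(z₁/z₀) ⇒ ln z₀ = (ln z₁ − r·ln z₂)/(1 − r)
ln z₀ = (2.30259 − 0.74922×4.24850) / 0.25078 = -3.5109
z₀ = exp(-3.5109) = 0.02987 m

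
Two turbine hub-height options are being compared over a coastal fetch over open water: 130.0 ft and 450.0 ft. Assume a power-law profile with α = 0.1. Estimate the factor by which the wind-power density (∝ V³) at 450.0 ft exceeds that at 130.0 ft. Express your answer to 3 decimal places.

1.451

Speed ratio: V_B/V_A = (z_B/z_A)^α = (450.0/130.0)^0.1 = (3.4615)^0.1 = 1.13221
Power-density ratio: P_B/P_A = (V_B/V_A)³ = (1.13221)³ = 1.45138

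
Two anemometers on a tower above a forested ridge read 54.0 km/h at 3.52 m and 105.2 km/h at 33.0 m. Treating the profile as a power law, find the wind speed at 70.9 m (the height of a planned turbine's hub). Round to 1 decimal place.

First find α: α = ln(V₂/V₁)/ln(z₂/z₁) = ln(105.2/54.0)/ln(33.0/3.52) = 0.66688/2.23805 = 0.2980
Extrapolate from 33.0 m to 70.9 m: V₃ = 105.2 × (70.9/33.0)^0.2980 = 105.2 × 1.2559 = 132.1242 km/h

132.1 km/h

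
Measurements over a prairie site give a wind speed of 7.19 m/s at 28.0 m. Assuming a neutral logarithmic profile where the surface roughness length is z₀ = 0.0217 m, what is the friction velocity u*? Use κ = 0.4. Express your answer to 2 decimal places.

Log law: V(z) = (u*/κ) · ln(z/z₀) ⇒ u* = κ · V / ln(z/z₀)
u* = 0.4 × 7.19 / ln(28.0/0.0217) = 0.4 × 7.19 / 7.1626
   = 2.8760 / 7.1626 = 0.4015 m/s

u* ≈ 0.40 m/s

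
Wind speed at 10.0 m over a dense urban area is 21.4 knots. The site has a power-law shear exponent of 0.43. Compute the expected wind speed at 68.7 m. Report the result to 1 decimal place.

49.0 knots

Power-law profile: V₂ = V₁ · (z₂/z₁)^α
V₂ = 21.4 × (68.7/10.0)^0.43 = 21.4 × (6.8700)^0.43
    = 21.4 × 2.2903 = 49.0123 knots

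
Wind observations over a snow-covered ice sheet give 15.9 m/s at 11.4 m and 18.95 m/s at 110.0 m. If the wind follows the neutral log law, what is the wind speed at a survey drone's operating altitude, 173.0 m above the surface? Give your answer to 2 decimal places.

19.56 m/s

Log law: V ∝ ln(z/z₀). From the pair, with r = V₁/V₂ = 0.83905,
ln z₀ = (ln z₁ − r·ln z₂)/(1 − r) = (2.4336 − 0.83905×4.7005)/0.16095 = -9.3838 → z₀ = 0.00008407 m
V₃ = V₁ · ln(z₃/z₀)/ln(z₁/z₀) = 15.9 × 14.5371/11.8174 = 19.5592 m/s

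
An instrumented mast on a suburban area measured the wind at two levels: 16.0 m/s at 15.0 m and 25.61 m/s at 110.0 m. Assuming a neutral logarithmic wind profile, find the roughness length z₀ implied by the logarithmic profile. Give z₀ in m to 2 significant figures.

z₀ ≈ 0.54 m

Log law: V(z) ∝ ln(z/z₀). With r = V₁/V₂ = 16.0/25.61 = 0.62476,
r · ln(z₂/z₀) = ln(z₁/z₀) ⇒ ln z₀ = (ln z₁ − r·ln z₂)/(1 − r)
ln z₀ = (2.70805 − 0.62476×4.70048) / 0.37524 = -0.6092
z₀ = exp(-0.6092) = 0.5438 m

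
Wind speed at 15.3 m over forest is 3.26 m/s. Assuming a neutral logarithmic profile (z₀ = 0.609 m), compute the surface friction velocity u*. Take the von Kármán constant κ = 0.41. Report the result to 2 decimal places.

u* ≈ 0.41 m/s

Log law: V(z) = (u*/κ) · ln(z/z₀) ⇒ u* = κ · V / ln(z/z₀)
u* = 0.41 × 3.26 / ln(15.3/0.609) = 0.41 × 3.26 / 3.2238
   = 1.3366 / 3.2238 = 0.4146 m/s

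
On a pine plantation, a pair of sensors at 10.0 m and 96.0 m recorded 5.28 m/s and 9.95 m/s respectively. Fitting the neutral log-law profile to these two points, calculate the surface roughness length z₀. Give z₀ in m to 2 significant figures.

Log law: V(z) ∝ ln(z/z₀). With r = V₁/V₂ = 5.28/9.95 = 0.53065,
r · ln(z₂/z₀) = ln(z₁/z₀) ⇒ ln z₀ = (ln z₁ − r·ln z₂)/(1 − r)
ln z₀ = (2.30259 − 0.53065×4.56435) / 0.46935 = -0.2546
z₀ = exp(-0.2546) = 0.7752 m

z₀ ≈ 0.78 m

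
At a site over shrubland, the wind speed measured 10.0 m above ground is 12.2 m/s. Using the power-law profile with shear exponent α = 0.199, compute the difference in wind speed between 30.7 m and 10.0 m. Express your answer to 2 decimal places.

Power law: V₂ = V₁ · (z₂/z₁)^α = 12.2 × (3.0700)^0.199 = 15.2511 m/s
ΔV = 15.2511 − 12.2 = 3.0511 m/s

3.05 m/s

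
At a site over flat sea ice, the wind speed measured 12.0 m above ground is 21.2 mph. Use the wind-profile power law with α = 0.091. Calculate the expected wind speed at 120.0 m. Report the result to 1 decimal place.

26.1 mph

Power-law profile: V₂ = V₁ · (z₂/z₁)^α
V₂ = 21.2 × (120.0/12.0)^0.091 = 21.2 × (10.0000)^0.091
    = 21.2 × 1.2331 = 26.1418 mph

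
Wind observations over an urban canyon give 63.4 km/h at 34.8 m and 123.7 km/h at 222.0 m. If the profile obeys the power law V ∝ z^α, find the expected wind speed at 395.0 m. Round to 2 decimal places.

First find α: α = ln(V₂/V₁)/ln(z₂/z₁) = ln(123.7/63.4)/ln(222.0/34.8) = 0.66840/1.85306 = 0.3607
Extrapolate from 222.0 m to 395.0 m: V₃ = 123.7 × (395.0/222.0)^0.3607 = 123.7 × 1.2310 = 152.2763 km/h

152.28 km/h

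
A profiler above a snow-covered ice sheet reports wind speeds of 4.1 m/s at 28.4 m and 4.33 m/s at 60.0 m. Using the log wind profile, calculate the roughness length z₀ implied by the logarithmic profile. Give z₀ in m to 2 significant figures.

Log law: V(z) ∝ ln(z/z₀). With r = V₁/V₂ = 4.1/4.33 = 0.94688,
r · ln(z₂/z₀) = ln(z₁/z₀) ⇒ ln z₀ = (ln z₁ − r·ln z₂)/(1 − r)
ln z₀ = (3.34639 − 0.94688×4.09434) / 0.05312 = -9.9867
z₀ = exp(-9.9867) = 0.00004601 m

z₀ ≈ 0.000046 m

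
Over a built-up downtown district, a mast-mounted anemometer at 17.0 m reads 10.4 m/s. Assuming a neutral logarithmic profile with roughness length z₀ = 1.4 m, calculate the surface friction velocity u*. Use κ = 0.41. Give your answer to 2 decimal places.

Log law: V(z) = (u*/κ) · ln(z/z₀) ⇒ u* = κ · V / ln(z/z₀)
u* = 0.41 × 10.4 / ln(17.0/1.4) = 0.41 × 10.4 / 2.4967
   = 4.2640 / 2.4967 = 1.7078 m/s

u* ≈ 1.71 m/s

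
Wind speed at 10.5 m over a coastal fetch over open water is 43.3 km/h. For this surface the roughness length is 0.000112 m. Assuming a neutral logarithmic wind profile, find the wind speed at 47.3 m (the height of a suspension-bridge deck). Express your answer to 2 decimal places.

48.99 km/h

Log law: V(z) ∝ ln(z/z₀), so V₂/V₁ = ln(z₂/z₀) / ln(z₁/z₀).
ln(47.3/0.000112) = 12.9535, ln(10.5/0.000112) = 11.4484
V₂ = 43.3 × 12.9535/11.4484 = 43.3 × 1.1315 = 48.9927 km/h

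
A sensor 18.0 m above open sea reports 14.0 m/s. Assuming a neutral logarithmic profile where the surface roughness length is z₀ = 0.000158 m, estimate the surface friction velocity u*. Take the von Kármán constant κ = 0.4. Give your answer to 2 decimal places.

Log law: V(z) = (u*/κ) · ln(z/z₀) ⇒ u* = κ · V / ln(z/z₀)
u* = 0.4 × 14.0 / ln(18.0/0.000158) = 0.4 × 14.0 / 11.6433
   = 5.6000 / 11.6433 = 0.4810 m/s

u* ≈ 0.48 m/s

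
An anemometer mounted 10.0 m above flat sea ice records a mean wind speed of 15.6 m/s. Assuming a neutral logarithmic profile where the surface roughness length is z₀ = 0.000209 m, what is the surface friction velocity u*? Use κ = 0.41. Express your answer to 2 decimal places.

u* ≈ 0.59 m/s

Log law: V(z) = (u*/κ) · ln(z/z₀) ⇒ u* = κ · V / ln(z/z₀)
u* = 0.41 × 15.6 / ln(10.0/0.000209) = 0.41 × 15.6 / 10.7758
   = 6.3960 / 10.7758 = 0.5936 m/s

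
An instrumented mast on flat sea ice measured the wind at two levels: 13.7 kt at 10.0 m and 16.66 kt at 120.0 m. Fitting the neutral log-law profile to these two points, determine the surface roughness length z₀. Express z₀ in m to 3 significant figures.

z₀ ≈ 0.000101 m

Log law: V(z) ∝ ln(z/z₀). With r = V₁/V₂ = 13.7/16.66 = 0.82233,
r · ln(z₂/z₀) = ln(z₁/z₀) ⇒ ln z₀ = (ln z₁ − r·ln z₂)/(1 − r)
ln z₀ = (2.30259 − 0.82233×4.78749) / 0.17767 = -9.1985
z₀ = exp(-9.1985) = 0.0001012 m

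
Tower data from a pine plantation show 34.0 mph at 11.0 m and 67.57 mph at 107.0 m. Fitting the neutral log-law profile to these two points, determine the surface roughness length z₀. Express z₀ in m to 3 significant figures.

Log law: V(z) ∝ ln(z/z₀). With r = V₁/V₂ = 34.0/67.57 = 0.50318,
r · ln(z₂/z₀) = ln(z₁/z₀) ⇒ ln z₀ = (ln z₁ − r·ln z₂)/(1 − r)
ln z₀ = (2.39790 − 0.50318×4.67283) / 0.49682 = 0.0938
z₀ = exp(0.0938) = 1.098 m

z₀ ≈ 1.10 m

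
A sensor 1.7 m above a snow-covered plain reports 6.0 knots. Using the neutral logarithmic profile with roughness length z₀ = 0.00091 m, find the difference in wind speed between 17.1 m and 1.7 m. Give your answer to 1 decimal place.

Log law: V₂ = V₁ · ln(z₂/z₀)/ln(z₁/z₀) = 6.0 × 9.8411/7.5327 = 7.8387 knots
ΔV = 7.8387 − 6.0 = 1.8387 knots

1.8 knots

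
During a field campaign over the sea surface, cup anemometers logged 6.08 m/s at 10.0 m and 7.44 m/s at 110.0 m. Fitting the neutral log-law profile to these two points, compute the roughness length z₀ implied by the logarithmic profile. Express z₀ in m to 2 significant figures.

z₀ ≈ 0.00022 m

Log law: V(z) ∝ ln(z/z₀). With r = V₁/V₂ = 6.08/7.44 = 0.81720,
r · ln(z₂/z₀) = ln(z₁/z₀) ⇒ ln z₀ = (ln z₁ − r·ln z₂)/(1 − r)
ln z₀ = (2.30259 − 0.81720×4.70048) / 0.18280 = -8.4174
z₀ = exp(-8.4174) = 0.0002210 m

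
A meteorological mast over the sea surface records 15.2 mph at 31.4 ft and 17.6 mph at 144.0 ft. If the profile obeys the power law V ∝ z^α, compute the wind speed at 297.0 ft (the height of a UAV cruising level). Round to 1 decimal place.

18.9 mph

First find α: α = ln(V₂/V₁)/ln(z₂/z₁) = ln(17.6/15.2)/ln(144.0/31.4) = 0.14660/1.52301 = 0.0963
Extrapolate from 144.0 ft to 297.0 ft: V₃ = 17.6 × (297.0/144.0)^0.0963 = 17.6 × 1.0722 = 18.8702 mph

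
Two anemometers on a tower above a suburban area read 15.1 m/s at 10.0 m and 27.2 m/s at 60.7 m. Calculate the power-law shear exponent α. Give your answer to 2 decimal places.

Power law: V₂/V₁ = (z₂/z₁)^α ⇒ α = ln(V₂/V₁) / ln(z₂/z₁)
α = ln(27.2/15.1) / ln(60.7/10.0) = ln(1.8013) / ln(6.0700)
  = 0.58852 / 1.80336 = 0.32635

α ≈ 0.33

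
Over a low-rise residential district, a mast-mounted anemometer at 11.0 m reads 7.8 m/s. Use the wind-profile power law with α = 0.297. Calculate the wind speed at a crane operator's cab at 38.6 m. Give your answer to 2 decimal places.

11.32 m/s

Power-law profile: V₂ = V₁ · (z₂/z₁)^α
V₂ = 7.8 × (38.6/11.0)^0.297 = 7.8 × (3.5091)^0.297
    = 7.8 × 1.4519 = 11.3245 m/s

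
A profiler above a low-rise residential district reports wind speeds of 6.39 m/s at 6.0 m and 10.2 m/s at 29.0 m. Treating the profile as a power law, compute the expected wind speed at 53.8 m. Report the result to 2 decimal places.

12.25 m/s

First find α: α = ln(V₂/V₁)/ln(z₂/z₁) = ln(10.2/6.39)/ln(29.0/6.0) = 0.46765/1.57554 = 0.2968
Extrapolate from 29.0 m to 53.8 m: V₃ = 10.2 × (53.8/29.0)^0.2968 = 10.2 × 1.2013 = 12.2536 m/s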